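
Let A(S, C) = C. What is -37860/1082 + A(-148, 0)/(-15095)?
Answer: -18930/541 ≈ -34.991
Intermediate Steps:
-37860/1082 + A(-148, 0)/(-15095) = -37860/1082 + 0/(-15095) = -37860*1/1082 + 0*(-1/15095) = -18930/541 + 0 = -18930/541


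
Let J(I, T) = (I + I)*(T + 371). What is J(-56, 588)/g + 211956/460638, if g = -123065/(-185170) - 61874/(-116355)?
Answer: -35532731011327095974/395786874262863 ≈ -89777.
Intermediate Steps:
J(I, T) = 2*I*(371 + T) (J(I, T) = (2*I)*(371 + T) = 2*I*(371 + T))
g = 5155287331/4309091070 (g = -123065*(-1/185170) - 61874*(-1/116355) = 24613/37034 + 61874/116355 = 5155287331/4309091070 ≈ 1.1964)
J(-56, 588)/g + 211956/460638 = (2*(-56)*(371 + 588))/(5155287331/4309091070) + 211956/460638 = (2*(-56)*959)*(4309091070/5155287331) + 211956*(1/460638) = -107408*4309091070/5155287331 + 35326/76773 = -462830853646560/5155287331 + 35326/76773 = -35532731011327095974/395786874262863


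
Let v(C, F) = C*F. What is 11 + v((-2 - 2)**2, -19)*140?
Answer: -42549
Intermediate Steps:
11 + v((-2 - 2)**2, -19)*140 = 11 + ((-2 - 2)**2*(-19))*140 = 11 + ((-4)**2*(-19))*140 = 11 + (16*(-19))*140 = 11 - 304*140 = 11 - 42560 = -42549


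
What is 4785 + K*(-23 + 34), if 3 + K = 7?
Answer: 4829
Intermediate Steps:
K = 4 (K = -3 + 7 = 4)
4785 + K*(-23 + 34) = 4785 + 4*(-23 + 34) = 4785 + 4*11 = 4785 + 44 = 4829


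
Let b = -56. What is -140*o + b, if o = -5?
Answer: 644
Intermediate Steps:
-140*o + b = -140*(-5) - 56 = 700 - 56 = 644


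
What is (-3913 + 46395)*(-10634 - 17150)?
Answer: -1180319888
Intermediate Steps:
(-3913 + 46395)*(-10634 - 17150) = 42482*(-27784) = -1180319888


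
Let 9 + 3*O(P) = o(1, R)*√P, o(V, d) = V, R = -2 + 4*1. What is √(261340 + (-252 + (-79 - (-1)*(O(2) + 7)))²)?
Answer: √(3314423 - 1962*√2)/3 ≈ 606.60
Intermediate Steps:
R = 2 (R = -2 + 4 = 2)
O(P) = -3 + √P/3 (O(P) = -3 + (1*√P)/3 = -3 + √P/3)
√(261340 + (-252 + (-79 - (-1)*(O(2) + 7)))²) = √(261340 + (-252 + (-79 - (-1)*((-3 + √2/3) + 7)))²) = √(261340 + (-252 + (-79 - (-1)*(4 + √2/3)))²) = √(261340 + (-252 + (-79 - (-4 - √2/3)))²) = √(261340 + (-252 + (-79 + (4 + √2/3)))²) = √(261340 + (-252 + (-75 + √2/3))²) = √(261340 + (-327 + √2/3)²)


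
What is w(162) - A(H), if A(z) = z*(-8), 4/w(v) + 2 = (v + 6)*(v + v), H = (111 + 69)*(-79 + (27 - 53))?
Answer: -4114907998/27215 ≈ -1.5120e+5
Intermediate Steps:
H = -18900 (H = 180*(-79 - 26) = 180*(-105) = -18900)
w(v) = 4/(-2 + 2*v*(6 + v)) (w(v) = 4/(-2 + (v + 6)*(v + v)) = 4/(-2 + (6 + v)*(2*v)) = 4/(-2 + 2*v*(6 + v)))
A(z) = -8*z
w(162) - A(H) = 2/(-1 + 162**2 + 6*162) - (-8)*(-18900) = 2/(-1 + 26244 + 972) - 1*151200 = 2/27215 - 151200 = -4114907998/27215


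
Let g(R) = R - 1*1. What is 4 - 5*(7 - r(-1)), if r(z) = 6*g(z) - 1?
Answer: -96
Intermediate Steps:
g(R) = -1 + R (g(R) = R - 1 = -1 + R)
r(z) = -7 + 6*z (r(z) = 6*(-1 + z) - 1 = (-6 + 6*z) - 1 = -7 + 6*z)
4 - 5*(7 - r(-1)) = 4 - 5*(7 - (-7 + 6*(-1))) = 4 - 5*(7 - (-7 - 6)) = 4 - 5*(7 - 1*(-13)) = 4 - 5*(7 + 13) = 4 - 5*20 = 4 - 100 = -96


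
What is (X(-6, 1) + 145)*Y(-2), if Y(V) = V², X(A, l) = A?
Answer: 556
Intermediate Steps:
(X(-6, 1) + 145)*Y(-2) = (-6 + 145)*(-2)² = 139*4 = 556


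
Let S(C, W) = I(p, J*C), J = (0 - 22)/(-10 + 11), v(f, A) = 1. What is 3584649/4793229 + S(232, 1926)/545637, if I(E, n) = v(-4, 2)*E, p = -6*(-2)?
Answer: 217330516129/290595899097 ≈ 0.74788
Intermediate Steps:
J = -22 (J = -22/1 = -22*1 = -22)
p = 12
I(E, n) = E (I(E, n) = 1*E = E)
S(C, W) = 12
3584649/4793229 + S(232, 1926)/545637 = 3584649/4793229 + 12/545637 = 3584649*(1/4793229) + 12*(1/545637) = 1194883/1597743 + 4/181879 = 217330516129/290595899097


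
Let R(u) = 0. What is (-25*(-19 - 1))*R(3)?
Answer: 0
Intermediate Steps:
(-25*(-19 - 1))*R(3) = -25*(-19 - 1)*0 = -25*(-20)*0 = 500*0 = 0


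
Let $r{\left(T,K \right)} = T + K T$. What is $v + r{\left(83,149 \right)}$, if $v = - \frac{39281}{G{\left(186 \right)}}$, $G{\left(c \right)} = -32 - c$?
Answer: $\frac{2753381}{218} \approx 12630.0$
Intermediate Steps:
$v = \frac{39281}{218}$ ($v = - \frac{39281}{-32 - 186} = - \frac{39281}{-218} = \left(-39281\right) \left(- \frac{1}{218}\right) = \frac{39281}{218} \approx 180.19$)
$v + r{\left(83,149 \right)} = \frac{39281}{218} + 83 \left(1 + 149\right) = \frac{39281}{218} + 83 \cdot 150 = \frac{39281}{218} + 12450 = \frac{2753381}{218}$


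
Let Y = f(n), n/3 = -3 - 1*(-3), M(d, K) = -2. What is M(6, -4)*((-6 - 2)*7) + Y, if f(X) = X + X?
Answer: 112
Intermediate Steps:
n = 0 (n = 3*(-3 - 1*(-3)) = 3*(-3 + 3) = 3*0 = 0)
f(X) = 2*X
Y = 0 (Y = 2*0 = 0)
M(6, -4)*((-6 - 2)*7) + Y = -2*(-6 - 2)*7 + 0 = -(-16)*7 + 0 = -2*(-56) + 0 = 112 + 0 = 112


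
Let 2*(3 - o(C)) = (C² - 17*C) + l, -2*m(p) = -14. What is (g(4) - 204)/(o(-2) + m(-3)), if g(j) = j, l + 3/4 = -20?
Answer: -1600/11 ≈ -145.45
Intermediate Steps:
l = -83/4 (l = -¾ - 20 = -83/4 ≈ -20.750)
m(p) = 7 (m(p) = -½*(-14) = 7)
o(C) = 107/8 - C²/2 + 17*C/2 (o(C) = 3 - ((C² - 17*C) - 83/4)/2 = 3 - (-83/4 + C² - 17*C)/2 = 3 + (83/8 - C²/2 + 17*C/2) = 107/8 - C²/2 + 17*C/2)
(g(4) - 204)/(o(-2) + m(-3)) = (4 - 204)/((107/8 - ½*(-2)² + (17/2)*(-2)) + 7) = -200/((107/8 - ½*4 - 17) + 7) = -200/((107/8 - 2 - 17) + 7) = -200/(-45/8 + 7) = -200/11/8 = -200*8/11 = -1600/11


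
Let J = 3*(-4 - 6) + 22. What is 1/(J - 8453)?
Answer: -1/8461 ≈ -0.00011819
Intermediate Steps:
J = -8 (J = 3*(-10) + 22 = -30 + 22 = -8)
1/(J - 8453) = 1/(-8 - 8453) = 1/(-8461) = -1/8461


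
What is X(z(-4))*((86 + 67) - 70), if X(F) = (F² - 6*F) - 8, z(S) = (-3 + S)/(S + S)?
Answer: -66317/64 ≈ -1036.2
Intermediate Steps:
z(S) = (-3 + S)/(2*S) (z(S) = (-3 + S)/((2*S)) = (-3 + S)*(1/(2*S)) = (-3 + S)/(2*S))
X(F) = -8 + F² - 6*F
X(z(-4))*((86 + 67) - 70) = (-8 + ((½)*(-3 - 4)/(-4))² - 3*(-3 - 4)/(-4))*((86 + 67) - 70) = (-8 + ((½)*(-¼)*(-7))² - 3*(-1)*(-7)/4)*(153 - 70) = (-8 + (7/8)² - 6*7/8)*83 = (-8 + 49/64 - 21/4)*83 = -799/64*83 = -66317/64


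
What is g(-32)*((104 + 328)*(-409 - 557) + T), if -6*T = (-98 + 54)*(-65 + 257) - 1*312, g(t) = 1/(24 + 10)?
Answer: -207926/17 ≈ -12231.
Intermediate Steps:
g(t) = 1/34
T = 1460 (T = -((-98 + 54)*(-65 + 257) - 1*312)/6 = -(-44*192 - 312)/6 = -(-8448 - 312)/6 = -⅙*(-8760) = 1460)
g(-32)*((104 + 328)*(-409 - 557) + T) = ((104 + 328)*(-409 - 557) + 1460)/34 = (432*(-966) + 1460)/34 = (-417312 + 1460)/34 = (1/34)*(-415852) = -207926/17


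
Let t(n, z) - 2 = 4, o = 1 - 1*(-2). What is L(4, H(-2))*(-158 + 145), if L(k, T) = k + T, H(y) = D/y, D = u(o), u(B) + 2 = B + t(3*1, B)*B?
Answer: 143/2 ≈ 71.500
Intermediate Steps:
o = 3 (o = 1 + 2 = 3)
t(n, z) = 6 (t(n, z) = 2 + 4 = 6)
u(B) = -2 + 7*B (u(B) = -2 + (B + 6*B) = -2 + 7*B)
D = 19 (D = -2 + 7*3 = -2 + 21 = 19)
H(y) = 19/y
L(k, T) = T + k
L(4, H(-2))*(-158 + 145) = (19/(-2) + 4)*(-158 + 145) = (19*(-½) + 4)*(-13) = (-19/2 + 4)*(-13) = -11/2*(-13) = 143/2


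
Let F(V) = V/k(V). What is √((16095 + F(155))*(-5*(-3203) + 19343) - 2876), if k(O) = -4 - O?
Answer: 4*√99903781901/53 ≈ 23855.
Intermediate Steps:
F(V) = V/(-4 - V)
√((16095 + F(155))*(-5*(-3203) + 19343) - 2876) = √((16095 - 1*155/(4 + 155))*(-5*(-3203) + 19343) - 2876) = √((16095 - 1*155/159)*(16015 + 19343) - 2876) = √((16095 - 1*155*1/159)*35358 - 2876) = √((16095 - 155/159)*35358 - 2876) = √((2558950/159)*35358 - 2876) = √(30159784700/53 - 2876) = √(30159632272/53) = 4*√99903781901/53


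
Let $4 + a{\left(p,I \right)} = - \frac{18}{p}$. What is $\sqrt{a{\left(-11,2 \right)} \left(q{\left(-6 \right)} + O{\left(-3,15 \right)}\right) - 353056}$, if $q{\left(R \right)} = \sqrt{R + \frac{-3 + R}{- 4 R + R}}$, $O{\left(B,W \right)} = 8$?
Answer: $\frac{\sqrt{-42722064 - 143 i \sqrt{26}}}{11} \approx 0.0050708 - 594.2 i$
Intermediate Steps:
$a{\left(p,I \right)} = -4 - \frac{18}{p}$
$q{\left(R \right)} = \sqrt{R - \frac{-3 + R}{3 R}}$ ($q{\left(R \right)} = \sqrt{R + \frac{-3 + R}{\left(-3\right) R}} = \sqrt{R + \left(-3 + R\right) \left(- \frac{1}{3 R}\right)} = \sqrt{R - \frac{-3 + R}{3 R}}$)
$\sqrt{a{\left(-11,2 \right)} \left(q{\left(-6 \right)} + O{\left(-3,15 \right)}\right) - 353056} = \sqrt{\left(-4 - \frac{18}{-11}\right) \left(\frac{\sqrt{-3 + 9 \left(-6\right) + \frac{9}{-6}}}{3} + 8\right) - 353056} = \sqrt{\left(-4 - - \frac{18}{11}\right) \left(\frac{\sqrt{-3 - 54 + 9 \left(- \frac{1}{6}\right)}}{3} + 8\right) - 353056} = \sqrt{\left(-4 + \frac{18}{11}\right) \left(\frac{\sqrt{-3 - 54 - \frac{3}{2}}}{3} + 8\right) - 353056} = \sqrt{- \frac{26 \left(\frac{\sqrt{- \frac{117}{2}}}{3} + 8\right)}{11} - 353056} = \sqrt{- \frac{26 \left(\frac{\frac{3}{2} i \sqrt{26}}{3} + 8\right)}{11} - 353056} = \sqrt{- \frac{26 \left(\frac{i \sqrt{26}}{2} + 8\right)}{11} - 353056} = \sqrt{- \frac{26 \left(8 + \frac{i \sqrt{26}}{2}\right)}{11} - 353056} = \sqrt{\left(- \frac{208}{11} - \frac{13 i \sqrt{26}}{11}\right) - 353056} = \sqrt{- \frac{3883824}{11} - \frac{13 i \sqrt{26}}{11}}$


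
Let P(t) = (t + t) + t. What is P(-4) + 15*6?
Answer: 78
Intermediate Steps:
P(t) = 3*t (P(t) = 2*t + t = 3*t)
P(-4) + 15*6 = 3*(-4) + 15*6 = -12 + 90 = 78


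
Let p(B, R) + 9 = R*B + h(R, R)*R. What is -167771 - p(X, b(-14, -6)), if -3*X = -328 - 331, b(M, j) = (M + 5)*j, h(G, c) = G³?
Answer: -8682680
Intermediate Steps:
b(M, j) = j*(5 + M) (b(M, j) = (5 + M)*j = j*(5 + M))
X = 659/3 (X = -(-328 - 331)/3 = -⅓*(-659) = 659/3 ≈ 219.67)
p(B, R) = -9 + R⁴ + B*R (p(B, R) = -9 + (R*B + R³*R) = -9 + (B*R + R⁴) = -9 + (R⁴ + B*R) = -9 + R⁴ + B*R)
-167771 - p(X, b(-14, -6)) = -167771 - (-9 + (-6*(5 - 14))⁴ + 659*(-6*(5 - 14))/3) = -167771 - (-9 + (-6*(-9))⁴ + 659*(-6*(-9))/3) = -167771 - (-9 + 54⁴ + (659/3)*54) = -167771 - (-9 + 8503056 + 11862) = -167771 - 1*8514909 = -167771 - 8514909 = -8682680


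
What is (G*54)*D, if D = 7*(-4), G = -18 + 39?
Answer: -31752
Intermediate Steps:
G = 21
D = -28
(G*54)*D = (21*54)*(-28) = 1134*(-28) = -31752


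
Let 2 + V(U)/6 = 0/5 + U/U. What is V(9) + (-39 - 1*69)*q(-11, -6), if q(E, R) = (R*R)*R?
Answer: 23322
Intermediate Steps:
V(U) = -6 (V(U) = -12 + 6*(0/5 + U/U) = -12 + 6*(0*(⅕) + 1) = -12 + 6*(0 + 1) = -12 + 6*1 = -12 + 6 = -6)
q(E, R) = R³ (q(E, R) = R²*R = R³)
V(9) + (-39 - 1*69)*q(-11, -6) = -6 + (-39 - 1*69)*(-6)³ = -6 + (-39 - 69)*(-216) = -6 - 108*(-216) = -6 + 23328 = 23322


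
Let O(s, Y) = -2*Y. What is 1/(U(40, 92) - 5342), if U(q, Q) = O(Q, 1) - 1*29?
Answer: -1/5373 ≈ -0.00018612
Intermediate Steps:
U(q, Q) = -31 (U(q, Q) = -2*1 - 1*29 = -2 - 29 = -31)
1/(U(40, 92) - 5342) = 1/(-31 - 5342) = 1/(-5373) = -1/5373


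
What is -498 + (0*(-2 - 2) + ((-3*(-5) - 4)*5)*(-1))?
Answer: -553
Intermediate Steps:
-498 + (0*(-2 - 2) + ((-3*(-5) - 4)*5)*(-1)) = -498 + (0*(-4) + ((15 - 4)*5)*(-1)) = -498 + (0 + (11*5)*(-1)) = -498 + (0 + 55*(-1)) = -498 + (0 - 55) = -498 - 55 = -553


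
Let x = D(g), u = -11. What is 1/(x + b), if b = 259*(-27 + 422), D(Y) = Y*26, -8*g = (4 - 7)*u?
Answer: 4/408791 ≈ 9.7850e-6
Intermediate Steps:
g = -33/8 (g = -(4 - 7)*(-11)/8 = -(-3)*(-11)/8 = -⅛*33 = -33/8 ≈ -4.1250)
D(Y) = 26*Y
b = 102305 (b = 259*395 = 102305)
x = -429/4 (x = 26*(-33/8) = -429/4 ≈ -107.25)
1/(x + b) = 1/(-429/4 + 102305) = 1/(408791/4) = 4/408791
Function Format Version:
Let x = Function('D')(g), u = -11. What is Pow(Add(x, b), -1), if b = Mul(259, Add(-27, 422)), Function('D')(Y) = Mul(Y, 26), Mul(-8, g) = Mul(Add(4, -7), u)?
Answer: Rational(4, 408791) ≈ 9.7850e-6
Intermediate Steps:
g = Rational(-33, 8) (g = Mul(Rational(-1, 8), Mul(Add(4, -7), -11)) = Mul(Rational(-1, 8), Mul(-3, -11)) = Mul(Rational(-1, 8), 33) = Rational(-33, 8) ≈ -4.1250)
Function('D')(Y) = Mul(26, Y)
b = 102305 (b = Mul(259, 395) = 102305)
x = Rational(-429, 4) (x = Mul(26, Rational(-33, 8)) = Rational(-429, 4) ≈ -107.25)
Pow(Add(x, b), -1) = Pow(Add(Rational(-429, 4), 102305), -1) = Pow(Rational(408791, 4), -1) = Rational(4, 408791)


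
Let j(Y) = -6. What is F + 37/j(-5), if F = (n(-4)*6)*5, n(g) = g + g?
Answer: -1477/6 ≈ -246.17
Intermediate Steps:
n(g) = 2*g
F = -240 (F = ((2*(-4))*6)*5 = -8*6*5 = -48*5 = -240)
F + 37/j(-5) = -240 + 37/(-6) = -240 + 37*(-1/6) = -240 - 37/6 = -1477/6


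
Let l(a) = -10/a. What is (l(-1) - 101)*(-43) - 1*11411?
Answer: -7498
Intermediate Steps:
(l(-1) - 101)*(-43) - 1*11411 = (-10/(-1) - 101)*(-43) - 1*11411 = (-10*(-1) - 101)*(-43) - 11411 = (10 - 101)*(-43) - 11411 = -91*(-43) - 11411 = 3913 - 11411 = -7498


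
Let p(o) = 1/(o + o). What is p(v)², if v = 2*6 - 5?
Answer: 1/196 ≈ 0.0051020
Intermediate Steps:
v = 7 (v = 12 - 5 = 7)
p(o) = 1/(2*o)
p(v)² = ((½)/7)² = ((½)*(⅐))² = (1/14)² = 1/196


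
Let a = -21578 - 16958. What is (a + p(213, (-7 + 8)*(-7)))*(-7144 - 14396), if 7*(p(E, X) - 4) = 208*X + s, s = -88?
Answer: 5843112720/7 ≈ 8.3473e+8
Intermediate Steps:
p(E, X) = -60/7 + 208*X/7 (p(E, X) = 4 + (208*X - 88)/7 = 4 + (-88 + 208*X)/7 = 4 + (-88/7 + 208*X/7) = -60/7 + 208*X/7)
a = -38536
(a + p(213, (-7 + 8)*(-7)))*(-7144 - 14396) = (-38536 + (-60/7 + 208*((-7 + 8)*(-7))/7))*(-7144 - 14396) = (-38536 + (-60/7 + 208*(1*(-7))/7))*(-21540) = (-38536 + (-60/7 + (208/7)*(-7)))*(-21540) = (-38536 + (-60/7 - 208))*(-21540) = (-38536 - 1516/7)*(-21540) = -271268/7*(-21540) = 5843112720/7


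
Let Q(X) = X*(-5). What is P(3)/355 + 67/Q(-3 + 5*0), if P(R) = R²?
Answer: 4784/1065 ≈ 4.4920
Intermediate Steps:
Q(X) = -5*X
P(3)/355 + 67/Q(-3 + 5*0) = 3²/355 + 67/((-5*(-3 + 5*0))) = 9*(1/355) + 67/((-5*(-3 + 0))) = 9/355 + 67/((-5*(-3))) = 9/355 + 67/15 = 4784/1065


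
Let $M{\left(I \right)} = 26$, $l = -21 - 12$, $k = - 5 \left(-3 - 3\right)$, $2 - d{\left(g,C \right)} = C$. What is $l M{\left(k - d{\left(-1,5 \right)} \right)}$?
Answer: $-858$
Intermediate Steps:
$d{\left(g,C \right)} = 2 - C$
$k = 30$ ($k = \left(-5\right) \left(-6\right) = 30$)
$l = -33$
$l M{\left(k - d{\left(-1,5 \right)} \right)} = \left(-33\right) 26 = -858$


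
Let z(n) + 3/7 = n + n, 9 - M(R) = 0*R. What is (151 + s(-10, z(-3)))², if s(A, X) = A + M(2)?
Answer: 22500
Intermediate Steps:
M(R) = 9 (M(R) = 9 - 0*R = 9 - 1*0 = 9 + 0 = 9)
z(n) = -3/7 + 2*n (z(n) = -3/7 + (n + n) = -3/7 + 2*n)
s(A, X) = 9 + A (s(A, X) = A + 9 = 9 + A)
(151 + s(-10, z(-3)))² = (151 + (9 - 10))² = (151 - 1)² = 150² = 22500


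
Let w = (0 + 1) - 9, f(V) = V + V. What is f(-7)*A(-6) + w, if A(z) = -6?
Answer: 76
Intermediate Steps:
f(V) = 2*V
w = -8 (w = 1 - 9 = -8)
f(-7)*A(-6) + w = (2*(-7))*(-6) - 8 = -14*(-6) - 8 = 84 - 8 = 76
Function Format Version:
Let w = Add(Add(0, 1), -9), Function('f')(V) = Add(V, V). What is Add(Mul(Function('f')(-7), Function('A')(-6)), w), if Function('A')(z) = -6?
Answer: 76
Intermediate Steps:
Function('f')(V) = Mul(2, V)
w = -8 (w = Add(1, -9) = -8)
Add(Mul(Function('f')(-7), Function('A')(-6)), w) = Add(Mul(Mul(2, -7), -6), -8) = Add(Mul(-14, -6), -8) = Add(84, -8) = 76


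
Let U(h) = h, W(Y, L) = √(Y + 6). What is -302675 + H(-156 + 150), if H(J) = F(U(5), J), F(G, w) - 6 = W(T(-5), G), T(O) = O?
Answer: -302668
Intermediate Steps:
W(Y, L) = √(6 + Y)
F(G, w) = 7 (F(G, w) = 6 + √(6 - 5) = 6 + √1 = 6 + 1 = 7)
H(J) = 7
-302675 + H(-156 + 150) = -302675 + 7 = -302668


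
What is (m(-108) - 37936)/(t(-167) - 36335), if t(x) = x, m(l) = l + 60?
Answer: 18992/18251 ≈ 1.0406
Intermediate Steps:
m(l) = 60 + l
(m(-108) - 37936)/(t(-167) - 36335) = ((60 - 108) - 37936)/(-167 - 36335) = (-48 - 37936)/(-36502) = -37984*(-1/36502) = 18992/18251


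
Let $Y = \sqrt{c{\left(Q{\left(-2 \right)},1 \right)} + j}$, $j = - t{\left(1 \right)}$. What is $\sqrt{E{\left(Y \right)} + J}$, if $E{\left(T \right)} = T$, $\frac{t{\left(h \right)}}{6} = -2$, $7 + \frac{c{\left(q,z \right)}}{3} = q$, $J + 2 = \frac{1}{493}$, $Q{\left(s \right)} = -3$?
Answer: $\frac{\sqrt{-485605 + 729147 i \sqrt{2}}}{493} \approx 1.1601 + 1.8286 i$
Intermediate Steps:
$J = - \frac{985}{493}$ ($J = -2 + \frac{1}{493} = - \frac{985}{493} \approx -1.998$)
$c{\left(q,z \right)} = -21 + 3 q$
$t{\left(h \right)} = -12$ ($t{\left(h \right)} = 6 \left(-2\right) = -12$)
$j = 12$ ($j = \left(-1\right) \left(-12\right) = 12$)
$Y = 3 i \sqrt{2}$ ($Y = \sqrt{\left(-21 + 3 \left(-3\right)\right) + 12} = \sqrt{\left(-21 - 9\right) + 12} = \sqrt{-30 + 12} = \sqrt{-18} = 3 i \sqrt{2} \approx 4.2426 i$)
$\sqrt{E{\left(Y \right)} + J} = \sqrt{3 i \sqrt{2} - \frac{985}{493}} = \sqrt{- \frac{985}{493} + 3 i \sqrt{2}}$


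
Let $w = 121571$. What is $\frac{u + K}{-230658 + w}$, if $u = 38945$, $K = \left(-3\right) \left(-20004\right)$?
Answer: $- \frac{98957}{109087} \approx -0.90714$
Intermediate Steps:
$K = 60012$
$\frac{u + K}{-230658 + w} = \frac{38945 + 60012}{-230658 + 121571} = \frac{98957}{-109087} = 98957 \left(- \frac{1}{109087}\right) = - \frac{98957}{109087}$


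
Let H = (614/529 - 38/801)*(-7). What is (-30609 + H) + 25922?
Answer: -1989319807/423729 ≈ -4694.8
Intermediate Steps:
H = -3301984/423729 (H = (614*(1/529) - 38*1/801)*(-7) = (614/529 - 38/801)*(-7) = (471712/423729)*(-7) = -3301984/423729 ≈ -7.7927)
(-30609 + H) + 25922 = (-30609 - 3301984/423729) + 25922 = -12973222945/423729 + 25922 = -1989319807/423729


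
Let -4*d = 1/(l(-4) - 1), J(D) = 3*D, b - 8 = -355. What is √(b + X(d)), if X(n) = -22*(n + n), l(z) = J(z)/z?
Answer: I*√1366/2 ≈ 18.48*I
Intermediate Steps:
b = -347 (b = 8 - 355 = -347)
l(z) = 3 (l(z) = (3*z)/z = 3)
d = -⅛ (d = -1/(4*(3 - 1)) = -¼/2 = -¼*½ = -⅛ ≈ -0.12500)
X(n) = -44*n
√(b + X(d)) = √(-347 - 44*(-⅛)) = √(-347 + 11/2) = √(-683/2) = I*√1366/2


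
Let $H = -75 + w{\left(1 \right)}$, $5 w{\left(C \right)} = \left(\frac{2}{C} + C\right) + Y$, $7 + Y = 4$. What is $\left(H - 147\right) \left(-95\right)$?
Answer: $21090$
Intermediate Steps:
$Y = -3$ ($Y = -7 + 4 = -3$)
$w{\left(C \right)} = - \frac{3}{5} + \frac{C}{5} + \frac{2}{5 C}$ ($w{\left(C \right)} = \frac{\left(\frac{2}{C} + C\right) - 3}{5} = \frac{\left(C + \frac{2}{C}\right) - 3}{5} = \frac{-3 + C + \frac{2}{C}}{5} = - \frac{3}{5} + \frac{C}{5} + \frac{2}{5 C}$)
$H = -75$ ($H = -75 + \frac{2 + 1 \left(-3 + 1\right)}{5 \cdot 1} = -75 + \frac{1}{5} \cdot 1 \left(2 + 1 \left(-2\right)\right) = -75 + \frac{1}{5} \cdot 1 \left(2 - 2\right) = -75 + \frac{1}{5} \cdot 1 \cdot 0 = -75 + 0 = -75$)
$\left(H - 147\right) \left(-95\right) = \left(-75 - 147\right) \left(-95\right) = \left(-222\right) \left(-95\right) = 21090$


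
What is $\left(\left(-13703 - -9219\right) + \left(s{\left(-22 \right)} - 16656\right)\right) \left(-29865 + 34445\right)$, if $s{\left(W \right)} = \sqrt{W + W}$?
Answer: $-96821200 + 9160 i \sqrt{11} \approx -9.6821 \cdot 10^{7} + 30380.0 i$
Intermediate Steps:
$s{\left(W \right)} = \sqrt{2} \sqrt{W}$ ($s{\left(W \right)} = \sqrt{2 W} = \sqrt{2} \sqrt{W}$)
$\left(\left(-13703 - -9219\right) + \left(s{\left(-22 \right)} - 16656\right)\right) \left(-29865 + 34445\right) = \left(\left(-13703 - -9219\right) - \left(16656 - \sqrt{2} \sqrt{-22}\right)\right) \left(-29865 + 34445\right) = \left(\left(-13703 + 9219\right) - \left(16656 - \sqrt{2} i \sqrt{22}\right)\right) 4580 = \left(-4484 - \left(16656 - 2 i \sqrt{11}\right)\right) 4580 = \left(-21140 + 2 i \sqrt{11}\right) 4580 = -96821200 + 9160 i \sqrt{11}$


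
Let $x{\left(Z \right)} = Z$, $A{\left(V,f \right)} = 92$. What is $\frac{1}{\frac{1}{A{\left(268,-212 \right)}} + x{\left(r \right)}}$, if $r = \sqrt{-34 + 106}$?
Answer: $- \frac{92}{609407} + \frac{50784 \sqrt{2}}{609407} \approx 0.1177$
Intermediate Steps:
$r = 6 \sqrt{2}$ ($r = \sqrt{72} = 6 \sqrt{2} \approx 8.4853$)
$\frac{1}{\frac{1}{A{\left(268,-212 \right)}} + x{\left(r \right)}} = \frac{1}{\frac{1}{92} + 6 \sqrt{2}}$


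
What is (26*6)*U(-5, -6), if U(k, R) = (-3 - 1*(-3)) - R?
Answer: 936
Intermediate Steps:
U(k, R) = -R (U(k, R) = (-3 + 3) - R = 0 - R = -R)
(26*6)*U(-5, -6) = (26*6)*(-1*(-6)) = 156*6 = 936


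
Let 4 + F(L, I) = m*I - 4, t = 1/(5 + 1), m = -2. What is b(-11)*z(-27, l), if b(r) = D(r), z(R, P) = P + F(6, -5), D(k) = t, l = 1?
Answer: 1/2 ≈ 0.50000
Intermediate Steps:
t = 1/6 ≈ 0.16667
D(k) = 1/6
F(L, I) = -8 - 2*I (F(L, I) = -4 + (-2*I - 4) = -4 + (-4 - 2*I) = -8 - 2*I)
z(R, P) = 2 + P (z(R, P) = P + (-8 - 2*(-5)) = P + (-8 + 10) = P + 2 = 2 + P)
b(r) = 1/6
b(-11)*z(-27, l) = (2 + 1)/6 = (1/6)*3 = 1/2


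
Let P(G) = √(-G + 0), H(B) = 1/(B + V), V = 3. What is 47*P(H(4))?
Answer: 47*I*√7/7 ≈ 17.764*I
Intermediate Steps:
H(B) = 1/(3 + B) (H(B) = 1/(B + 3) = 1/(3 + B))
P(G) = √(-G)
47*P(H(4)) = 47*√(-1/(3 + 4)) = 47*√(-1/7) = 47*√(-1*⅐) = 47*√(-⅐) = 47*(I*√7/7) = 47*I*√7/7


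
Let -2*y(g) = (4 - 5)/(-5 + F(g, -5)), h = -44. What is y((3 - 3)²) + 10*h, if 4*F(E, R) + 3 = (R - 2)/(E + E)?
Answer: -440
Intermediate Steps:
F(E, R) = -¾ + (-2 + R)/(8*E) (F(E, R) = -¾ + ((R - 2)/(E + E))/4 = -¾ + ((-2 + R)/((2*E)))/4 = -¾ + ((-2 + R)*(1/(2*E)))/4 = -¾ + ((-2 + R)/(2*E))/4 = -¾ + (-2 + R)/(8*E))
y(g) = 1/(2*(-5 + (-7 - 6*g)/(8*g))) (y(g) = -(4 - 5)/(2*(-5 + (-2 - 5 - 6*g)/(8*g))) = -(-1)/(2*(-5 + (-7 - 6*g)/(8*g))) = 1/(2*(-5 + (-7 - 6*g)/(8*g))))
y((3 - 3)²) + 10*h = -4*(3 - 3)²/(7 + 46*(3 - 3)²) + 10*(-44) = -4*0²/(7 + 46*0²) - 440 = -4*0/(7 + 46*0) - 440 = -4*0/(7 + 0) - 440 = -4*0/7 - 440 = -4*0*⅐ - 440 = 0 - 440 = -440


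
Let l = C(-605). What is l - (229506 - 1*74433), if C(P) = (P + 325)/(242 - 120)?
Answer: -9459593/61 ≈ -1.5508e+5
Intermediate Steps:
C(P) = 325/122 + P/122 (C(P) = (325 + P)/122 = (325 + P)*(1/122) = 325/122 + P/122)
l = -140/61 (l = 325/122 + (1/122)*(-605) = 325/122 - 605/122 = -140/61 ≈ -2.2951)
l - (229506 - 1*74433) = -140/61 - (229506 - 1*74433) = -140/61 - (229506 - 74433) = -140/61 - 1*155073 = -140/61 - 155073 = -9459593/61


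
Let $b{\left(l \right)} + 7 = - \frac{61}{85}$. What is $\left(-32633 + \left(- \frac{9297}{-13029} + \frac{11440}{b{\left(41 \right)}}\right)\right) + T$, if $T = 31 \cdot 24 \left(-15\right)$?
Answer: $- \frac{8061731725}{178063} \approx -45275.0$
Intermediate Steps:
$b{\left(l \right)} = - \frac{656}{85}$ ($b{\left(l \right)} = -7 - \frac{61}{85} = - \frac{656}{85}$)
$T = -11160$ ($T = 744 \left(-15\right) = -11160$)
$\left(-32633 + \left(- \frac{9297}{-13029} + \frac{11440}{b{\left(41 \right)}}\right)\right) + T = \left(-32633 + \left(- \frac{9297}{-13029} + \frac{11440}{- \frac{656}{85}}\right)\right) - 11160 = \left(-32633 + \left(\left(-9297\right) \left(- \frac{1}{13029}\right) + 11440 \left(- \frac{85}{656}\right)\right)\right) - 11160 = \left(-32633 + \left(\frac{3099}{4343} - \frac{60775}{41}\right)\right) - 11160 = \left(-32633 - \frac{263818766}{178063}\right) - 11160 = - \frac{6074548645}{178063} - 11160 = - \frac{8061731725}{178063}$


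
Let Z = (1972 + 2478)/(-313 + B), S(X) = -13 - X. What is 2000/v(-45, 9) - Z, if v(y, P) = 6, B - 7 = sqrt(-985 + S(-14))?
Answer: 1645085/4731 + 445*I*sqrt(246)/4731 ≈ 347.72 + 1.4753*I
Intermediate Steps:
B = 7 + 2*I*sqrt(246) (B = 7 + sqrt(-985 + (-13 - 1*(-14))) = 7 + sqrt(-985 + (-13 + 14)) = 7 + sqrt(-985 + 1) = 7 + sqrt(-984) = 7 + 2*I*sqrt(246) ≈ 7.0 + 31.369*I)
Z = 4450/(-306 + 2*I*sqrt(246)) (Z = (1972 + 2478)/(-313 + (7 + 2*I*sqrt(246))) = 4450/(-306 + 2*I*sqrt(246)) ≈ -14.391 - 1.4753*I)
2000/v(-45, 9) - Z = 2000/6 - (-22695/1577 - 445*I*sqrt(246)/4731) = 2000*(1/6) + (22695/1577 + 445*I*sqrt(246)/4731) = 1000/3 + (22695/1577 + 445*I*sqrt(246)/4731) = 1645085/4731 + 445*I*sqrt(246)/4731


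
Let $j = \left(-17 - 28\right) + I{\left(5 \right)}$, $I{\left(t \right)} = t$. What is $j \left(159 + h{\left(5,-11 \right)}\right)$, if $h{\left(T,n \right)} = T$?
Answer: $-6560$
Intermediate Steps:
$j = -40$ ($j = \left(-17 - 28\right) + 5 = -45 + 5 = -40$)
$j \left(159 + h{\left(5,-11 \right)}\right) = - 40 \left(159 + 5\right) = \left(-40\right) 164 = -6560$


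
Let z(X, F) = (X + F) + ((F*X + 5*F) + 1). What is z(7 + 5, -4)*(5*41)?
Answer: -12095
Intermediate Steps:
z(X, F) = 1 + X + 6*F + F*X (z(X, F) = (F + X) + ((5*F + F*X) + 1) = (F + X) + (1 + 5*F + F*X) = 1 + X + 6*F + F*X)
z(7 + 5, -4)*(5*41) = (1 + (7 + 5) + 6*(-4) - 4*(7 + 5))*(5*41) = (1 + 12 - 24 - 4*12)*205 = (1 + 12 - 24 - 48)*205 = -59*205 = -12095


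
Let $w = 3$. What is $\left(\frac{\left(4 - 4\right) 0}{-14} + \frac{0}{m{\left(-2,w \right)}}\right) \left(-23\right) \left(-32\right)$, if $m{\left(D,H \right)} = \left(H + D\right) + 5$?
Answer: $0$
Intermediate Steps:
$m{\left(D,H \right)} = 5 + D + H$ ($m{\left(D,H \right)} = \left(D + H\right) + 5 = 5 + D + H$)
$\left(\frac{\left(4 - 4\right) 0}{-14} + \frac{0}{m{\left(-2,w \right)}}\right) \left(-23\right) \left(-32\right) = \left(\frac{\left(4 - 4\right) 0}{-14} + \frac{0}{5 - 2 + 3}\right) \left(-23\right) \left(-32\right) = \left(0 \cdot 0 \left(- \frac{1}{14}\right) + \frac{0}{6}\right) \left(-23\right) \left(-32\right) = \left(0 \left(- \frac{1}{14}\right) + 0 \cdot \frac{1}{6}\right) \left(-23\right) \left(-32\right) = \left(0 + 0\right) \left(-23\right) \left(-32\right) = 0 \left(-23\right) \left(-32\right) = 0 \left(-32\right) = 0$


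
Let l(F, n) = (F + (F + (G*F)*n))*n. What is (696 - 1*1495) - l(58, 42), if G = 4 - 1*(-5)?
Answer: -926479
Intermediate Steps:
G = 9 (G = 4 + 5 = 9)
l(F, n) = n*(2*F + 9*F*n) (l(F, n) = (F + (F + (9*F)*n))*n = (F + (F + 9*F*n))*n = (2*F + 9*F*n)*n = n*(2*F + 9*F*n))
(696 - 1*1495) - l(58, 42) = (696 - 1*1495) - 58*42*(2 + 9*42) = (696 - 1495) - 58*42*(2 + 378) = -799 - 58*42*380 = -799 - 1*925680 = -799 - 925680 = -926479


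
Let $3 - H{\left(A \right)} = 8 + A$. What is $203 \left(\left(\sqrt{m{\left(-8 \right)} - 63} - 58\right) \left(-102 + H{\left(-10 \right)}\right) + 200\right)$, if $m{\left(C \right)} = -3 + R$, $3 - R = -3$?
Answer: $1182678 - 39382 i \sqrt{15} \approx 1.1827 \cdot 10^{6} - 1.5253 \cdot 10^{5} i$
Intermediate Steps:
$R = 6$ ($R = 3 - -3 = 3 + 3 = 6$)
$H{\left(A \right)} = -5 - A$ ($H{\left(A \right)} = 3 - \left(8 + A\right) = -5 - A$)
$m{\left(C \right)} = 3$ ($m{\left(C \right)} = -3 + 6 = 3$)
$203 \left(\left(\sqrt{m{\left(-8 \right)} - 63} - 58\right) \left(-102 + H{\left(-10 \right)}\right) + 200\right) = 203 \left(\left(\sqrt{3 - 63} - 58\right) \left(-102 - -5\right) + 200\right) = 203 \left(\left(\sqrt{-60} - 58\right) \left(-102 + \left(-5 + 10\right)\right) + 200\right) = 203 \left(\left(2 i \sqrt{15} - 58\right) \left(-102 + 5\right) + 200\right) = 203 \left(\left(-58 + 2 i \sqrt{15}\right) \left(-97\right) + 200\right) = 203 \left(\left(5626 - 194 i \sqrt{15}\right) + 200\right) = 203 \left(5826 - 194 i \sqrt{15}\right) = 1182678 - 39382 i \sqrt{15}$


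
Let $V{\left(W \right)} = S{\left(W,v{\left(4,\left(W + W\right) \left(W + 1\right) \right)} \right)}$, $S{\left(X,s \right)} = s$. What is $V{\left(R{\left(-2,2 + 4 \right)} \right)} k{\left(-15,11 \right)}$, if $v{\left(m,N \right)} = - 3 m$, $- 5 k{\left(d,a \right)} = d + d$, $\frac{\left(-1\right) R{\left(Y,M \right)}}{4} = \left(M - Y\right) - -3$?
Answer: $-72$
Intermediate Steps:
$R{\left(Y,M \right)} = -12 - 4 M + 4 Y$ ($R{\left(Y,M \right)} = - 4 \left(\left(M - Y\right) - -3\right) = - 4 \left(\left(M - Y\right) + 3\right) = - 4 \left(3 + M - Y\right) = -12 - 4 M + 4 Y$)
$k{\left(d,a \right)} = - \frac{2 d}{5}$ ($k{\left(d,a \right)} = - \frac{d + d}{5} = - \frac{2 d}{5}$)
$V{\left(W \right)} = -12$ ($V{\left(W \right)} = \left(-3\right) 4 = -12$)
$V{\left(R{\left(-2,2 + 4 \right)} \right)} k{\left(-15,11 \right)} = - 12 \left(\left(- \frac{2}{5}\right) \left(-15\right)\right) = \left(-12\right) 6 = -72$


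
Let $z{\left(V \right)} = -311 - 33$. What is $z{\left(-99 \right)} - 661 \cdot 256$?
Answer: $-169560$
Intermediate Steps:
$z{\left(V \right)} = -344$ ($z{\left(V \right)} = -311 - 33 = -344$)
$z{\left(-99 \right)} - 661 \cdot 256 = -344 - 661 \cdot 256 = -344 - 169216 = -169560$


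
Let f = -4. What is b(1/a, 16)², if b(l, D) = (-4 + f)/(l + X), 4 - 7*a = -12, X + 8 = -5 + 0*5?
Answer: 16384/40401 ≈ 0.40553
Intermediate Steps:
X = -13 (X = -8 + (-5 + 0*5) = -8 + (-5 + 0) = -8 - 5 = -13)
a = 16/7 (a = 4/7 - ⅐*(-12) = 4/7 + 12/7 = 16/7 ≈ 2.2857)
b(l, D) = -8/(-13 + l) (b(l, D) = (-4 - 4)/(l - 13) = -8/(-13 + l))
b(1/a, 16)² = (-8/(-13 + 1/(16/7)))² = (-8/(-13 + 7/16))² = (-8/(-201/16))² = (-8*(-16/201))² = (128/201)² = 16384/40401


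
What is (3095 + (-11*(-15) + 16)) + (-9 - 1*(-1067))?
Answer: 4334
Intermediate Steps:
(3095 + (-11*(-15) + 16)) + (-9 - 1*(-1067)) = (3095 + (165 + 16)) + (-9 + 1067) = (3095 + 181) + 1058 = 3276 + 1058 = 4334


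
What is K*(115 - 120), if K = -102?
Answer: 510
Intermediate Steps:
K*(115 - 120) = -102*(115 - 120) = -102*(-5) = 510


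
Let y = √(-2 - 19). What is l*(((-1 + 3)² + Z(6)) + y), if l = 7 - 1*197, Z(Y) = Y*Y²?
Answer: -41800 - 190*I*√21 ≈ -41800.0 - 870.69*I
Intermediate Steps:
y = I*√21 (y = √(-21) = I*√21 ≈ 4.5826*I)
Z(Y) = Y³
l = -190 (l = 7 - 197 = -190)
l*(((-1 + 3)² + Z(6)) + y) = -190*(((-1 + 3)² + 6³) + I*√21) = -190*((2² + 216) + I*√21) = -190*((4 + 216) + I*√21) = -190*(220 + I*√21) = -41800 - 190*I*√21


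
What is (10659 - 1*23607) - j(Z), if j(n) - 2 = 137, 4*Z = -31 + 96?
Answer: -13087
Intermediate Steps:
Z = 65/4 (Z = (-31 + 96)/4 = (1/4)*65 = 65/4 ≈ 16.250)
j(n) = 139 (j(n) = 2 + 137 = 139)
(10659 - 1*23607) - j(Z) = (10659 - 1*23607) - 1*139 = (10659 - 23607) - 139 = -12948 - 139 = -13087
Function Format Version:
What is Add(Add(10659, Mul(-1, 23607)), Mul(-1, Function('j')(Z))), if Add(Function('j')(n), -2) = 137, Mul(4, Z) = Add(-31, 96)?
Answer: -13087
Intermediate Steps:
Z = Rational(65, 4) (Z = Mul(Rational(1, 4), Add(-31, 96)) = Mul(Rational(1, 4), 65) = Rational(65, 4) ≈ 16.250)
Function('j')(n) = 139 (Function('j')(n) = Add(2, 137) = 139)
Add(Add(10659, Mul(-1, 23607)), Mul(-1, Function('j')(Z))) = Add(Add(10659, Mul(-1, 23607)), Mul(-1, 139)) = Add(Add(10659, -23607), -139) = Add(-12948, -139) = -13087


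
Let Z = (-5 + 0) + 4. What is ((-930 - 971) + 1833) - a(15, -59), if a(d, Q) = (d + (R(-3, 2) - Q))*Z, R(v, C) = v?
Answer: 3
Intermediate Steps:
Z = -1 (Z = -5 + 4 = -1)
a(d, Q) = 3 + Q - d (a(d, Q) = (d + (-3 - Q))*(-1) = (-3 + d - Q)*(-1) = 3 + Q - d)
((-930 - 971) + 1833) - a(15, -59) = ((-930 - 971) + 1833) - (3 - 59 - 1*15) = (-1901 + 1833) - (3 - 59 - 15) = -68 - 1*(-71) = -68 + 71 = 3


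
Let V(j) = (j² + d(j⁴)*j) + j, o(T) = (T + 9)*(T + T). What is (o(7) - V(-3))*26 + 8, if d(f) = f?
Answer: 11994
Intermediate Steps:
o(T) = 2*T*(9 + T) (o(T) = (9 + T)*(2*T) = 2*T*(9 + T))
V(j) = j + j² + j⁵ (V(j) = (j² + j⁴*j) + j = (j² + j⁵) + j = j + j² + j⁵)
(o(7) - V(-3))*26 + 8 = (2*7*(9 + 7) - (-3)*(1 - 3 + (-3)⁴))*26 + 8 = (2*7*16 - (-3)*(1 - 3 + 81))*26 + 8 = (224 - (-3)*79)*26 + 8 = (224 - 1*(-237))*26 + 8 = (224 + 237)*26 + 8 = 461*26 + 8 = 11986 + 8 = 11994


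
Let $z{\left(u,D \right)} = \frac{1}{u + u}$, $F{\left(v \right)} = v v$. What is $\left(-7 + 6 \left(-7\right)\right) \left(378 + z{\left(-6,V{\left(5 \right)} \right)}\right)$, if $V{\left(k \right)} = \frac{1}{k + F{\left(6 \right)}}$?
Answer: $- \frac{222215}{12} \approx -18518.0$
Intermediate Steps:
$F{\left(v \right)} = v^{2}$
$V{\left(k \right)} = \frac{1}{36 + k}$ ($V{\left(k \right)} = \frac{1}{k + 6^{2}} = \frac{1}{k + 36} = \frac{1}{36 + k}$)
$z{\left(u,D \right)} = \frac{1}{2 u}$
$\left(-7 + 6 \left(-7\right)\right) \left(378 + z{\left(-6,V{\left(5 \right)} \right)}\right) = \left(-7 + 6 \left(-7\right)\right) \left(378 + \frac{1}{2 \left(-6\right)}\right) = \left(-7 - 42\right) \left(378 + \frac{1}{2} \left(- \frac{1}{6}\right)\right) = - 49 \left(378 - \frac{1}{12}\right) = \left(-49\right) \frac{4535}{12} = - \frac{222215}{12}$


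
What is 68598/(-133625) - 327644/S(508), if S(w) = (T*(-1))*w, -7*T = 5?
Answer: -15332212271/16970375 ≈ -903.47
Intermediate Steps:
T = -5/7 (T = -⅐*5 = -5/7 ≈ -0.71429)
S(w) = 5*w/7 (S(w) = (-5/7*(-1))*w = 5*w/7)
68598/(-133625) - 327644/S(508) = 68598/(-133625) - 327644/((5/7)*508) = 68598*(-1/133625) - 327644/2540/7 = -68598/133625 - 327644*7/2540 = -68598/133625 - 573377/635 = -15332212271/16970375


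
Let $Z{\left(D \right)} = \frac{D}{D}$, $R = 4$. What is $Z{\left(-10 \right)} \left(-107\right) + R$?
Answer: $-103$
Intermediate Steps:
$Z{\left(D \right)} = 1$
$Z{\left(-10 \right)} \left(-107\right) + R = 1 \left(-107\right) + 4 = -107 + 4 = -103$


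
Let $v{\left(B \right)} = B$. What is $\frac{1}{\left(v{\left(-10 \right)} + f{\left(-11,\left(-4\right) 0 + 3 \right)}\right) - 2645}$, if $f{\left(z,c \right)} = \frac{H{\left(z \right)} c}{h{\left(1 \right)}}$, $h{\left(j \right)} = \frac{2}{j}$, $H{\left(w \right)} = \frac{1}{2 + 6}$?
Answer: $- \frac{16}{42477} \approx -0.00037667$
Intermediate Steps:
$H{\left(w \right)} = \frac{1}{8}$
$f{\left(z,c \right)} = \frac{c}{16}$ ($f{\left(z,c \right)} = \frac{\frac{1}{8} c}{2 \cdot 1^{-1}} = \frac{\frac{1}{8} c}{2 \cdot 1} = \frac{\frac{1}{8} c}{2} = \frac{c}{8} \cdot \frac{1}{2} = \frac{c}{16}$)
$\frac{1}{\left(v{\left(-10 \right)} + f{\left(-11,\left(-4\right) 0 + 3 \right)}\right) - 2645} = \frac{1}{\left(-10 + \frac{\left(-4\right) 0 + 3}{16}\right) - 2645} = \frac{1}{\left(-10 + \frac{0 + 3}{16}\right) - 2645} = \frac{1}{\left(-10 + \frac{1}{16} \cdot 3\right) - 2645} = \frac{1}{\left(-10 + \frac{3}{16}\right) - 2645} = \frac{1}{- \frac{157}{16} - 2645} = \frac{1}{- \frac{42477}{16}} = - \frac{16}{42477}$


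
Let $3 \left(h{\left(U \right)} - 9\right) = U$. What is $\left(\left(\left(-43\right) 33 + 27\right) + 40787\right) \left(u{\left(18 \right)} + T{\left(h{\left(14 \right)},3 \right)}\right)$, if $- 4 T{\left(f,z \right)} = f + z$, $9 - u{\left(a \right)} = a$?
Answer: $- \frac{3112205}{6} \approx -5.187 \cdot 10^{5}$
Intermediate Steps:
$h{\left(U \right)} = 9 + \frac{U}{3}$
$u{\left(a \right)} = 9 - a$
$T{\left(f,z \right)} = - \frac{f}{4} - \frac{z}{4}$ ($T{\left(f,z \right)} = - \frac{f + z}{4} = - \frac{f}{4} - \frac{z}{4}$)
$\left(\left(\left(-43\right) 33 + 27\right) + 40787\right) \left(u{\left(18 \right)} + T{\left(h{\left(14 \right)},3 \right)}\right) = \left(\left(\left(-43\right) 33 + 27\right) + 40787\right) \left(\left(9 - 18\right) - \left(\frac{3}{4} + \frac{9 + \frac{1}{3} \cdot 14}{4}\right)\right) = \left(\left(-1419 + 27\right) + 40787\right) \left(\left(9 - 18\right) - \left(\frac{3}{4} + \frac{9 + \frac{14}{3}}{4}\right)\right) = \left(-1392 + 40787\right) \left(-9 - \frac{25}{6}\right) = 39395 \left(-9 - \frac{25}{6}\right) = 39395 \left(- \frac{79}{6}\right) = - \frac{3112205}{6}$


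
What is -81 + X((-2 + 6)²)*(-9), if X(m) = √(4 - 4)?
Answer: -81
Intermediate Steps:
X(m) = 0 (X(m) = √0 = 0)
-81 + X((-2 + 6)²)*(-9) = -81 + 0*(-9) = -81 + 0 = -81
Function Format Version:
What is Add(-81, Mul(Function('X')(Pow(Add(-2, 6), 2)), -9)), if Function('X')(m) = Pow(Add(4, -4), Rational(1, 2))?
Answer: -81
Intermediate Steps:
Function('X')(m) = 0 (Function('X')(m) = Pow(0, Rational(1, 2)) = 0)
Add(-81, Mul(Function('X')(Pow(Add(-2, 6), 2)), -9)) = Add(-81, Mul(0, -9)) = Add(-81, 0) = -81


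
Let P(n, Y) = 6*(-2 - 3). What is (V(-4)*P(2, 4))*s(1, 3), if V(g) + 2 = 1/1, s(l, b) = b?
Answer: 90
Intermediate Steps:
V(g) = -1 (V(g) = -2 + 1/1 = -2 + 1 = -1)
P(n, Y) = -30 (P(n, Y) = 6*(-5) = -30)
(V(-4)*P(2, 4))*s(1, 3) = -1*(-30)*3 = 30*3 = 90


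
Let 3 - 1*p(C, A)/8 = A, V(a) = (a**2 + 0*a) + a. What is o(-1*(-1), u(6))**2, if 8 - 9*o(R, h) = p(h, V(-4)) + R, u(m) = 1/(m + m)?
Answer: 6241/81 ≈ 77.049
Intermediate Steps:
V(a) = a + a**2 (V(a) = (a**2 + 0) + a = a**2 + a = a + a**2)
u(m) = 1/(2*m)
p(C, A) = 24 - 8*A
o(R, h) = 80/9 - R/9 (o(R, h) = 8/9 - ((24 - (-32)*(1 - 4)) + R)/9 = 8/9 - ((24 - (-32)*(-3)) + R)/9 = 8/9 - ((24 - 8*12) + R)/9 = 8/9 - ((24 - 96) + R)/9 = 8/9 - (-72 + R)/9 = 8/9 + (8 - R/9) = 80/9 - R/9)
o(-1*(-1), u(6))**2 = (80/9 - (-1)*(-1)/9)**2 = (80/9 - 1/9*1)**2 = (80/9 - 1/9)**2 = (79/9)**2 = 6241/81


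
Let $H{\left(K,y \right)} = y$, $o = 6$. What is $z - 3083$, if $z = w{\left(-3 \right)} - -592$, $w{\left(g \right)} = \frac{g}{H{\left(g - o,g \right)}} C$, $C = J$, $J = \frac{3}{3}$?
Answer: $-2490$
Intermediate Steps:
$J = 1$ ($J = 3 \cdot \frac{1}{3} = 1$)
$C = 1$
$w{\left(g \right)} = 1$ ($w{\left(g \right)} = \frac{g}{g} 1 = 1 \cdot 1 = 1$)
$z = 593$ ($z = 1 - -592 = 1 + 592 = 593$)
$z - 3083 = 593 - 3083 = -2490$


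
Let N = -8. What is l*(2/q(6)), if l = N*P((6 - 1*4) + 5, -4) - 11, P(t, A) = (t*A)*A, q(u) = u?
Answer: -907/3 ≈ -302.33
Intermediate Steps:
P(t, A) = t*A² (P(t, A) = (A*t)*A = t*A²)
l = -907 (l = -8*((6 - 1*4) + 5)*(-4)² - 11 = -8*((6 - 4) + 5)*16 - 11 = -8*(2 + 5)*16 - 11 = -56*16 - 11 = -8*112 - 11 = -896 - 11 = -907)
l*(2/q(6)) = -1814/6 = -907*⅓ = -907/3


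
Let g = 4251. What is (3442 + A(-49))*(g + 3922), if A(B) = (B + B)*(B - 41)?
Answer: 100217326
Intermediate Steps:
A(B) = 2*B*(-41 + B) (A(B) = (2*B)*(-41 + B) = 2*B*(-41 + B))
(3442 + A(-49))*(g + 3922) = (3442 + 2*(-49)*(-41 - 49))*(4251 + 3922) = (3442 + 2*(-49)*(-90))*8173 = (3442 + 8820)*8173 = 12262*8173 = 100217326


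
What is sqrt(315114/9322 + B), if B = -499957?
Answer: 2*I*sqrt(2715197988805)/4661 ≈ 707.05*I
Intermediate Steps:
sqrt(315114/9322 + B) = sqrt(315114/9322 - 499957) = sqrt(315114*(1/9322) - 499957) = sqrt(157557/4661 - 499957) = sqrt(-2330142020/4661) = 2*I*sqrt(2715197988805)/4661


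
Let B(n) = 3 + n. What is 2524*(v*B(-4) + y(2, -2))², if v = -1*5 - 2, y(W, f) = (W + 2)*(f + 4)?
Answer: 567900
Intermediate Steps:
y(W, f) = (2 + W)*(4 + f)
v = -7 (v = -5 - 2 = -7)
2524*(v*B(-4) + y(2, -2))² = 2524*(-7*(3 - 4) + (8 + 2*(-2) + 4*2 + 2*(-2)))² = 2524*(-7*(-1) + (8 - 4 + 8 - 4))² = 2524*(7 + 8)² = 2524*15² = 2524*225 = 567900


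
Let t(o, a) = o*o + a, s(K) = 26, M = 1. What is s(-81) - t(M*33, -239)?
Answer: -824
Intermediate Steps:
t(o, a) = a + o² (t(o, a) = o² + a = a + o²)
s(-81) - t(M*33, -239) = 26 - (-239 + (1*33)²) = 26 - (-239 + 33²) = 26 - (-239 + 1089) = 26 - 1*850 = 26 - 850 = -824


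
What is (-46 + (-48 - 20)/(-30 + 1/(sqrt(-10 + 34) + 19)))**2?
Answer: 174589130026500/91301269921 + 3593995296*sqrt(6)/91301269921 ≈ 1912.3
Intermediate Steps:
(-46 + (-48 - 20)/(-30 + 1/(sqrt(-10 + 34) + 19)))**2 = (-46 - 68/(-30 + 1/(sqrt(24) + 19)))**2 = (-46 - 68/(-30 + 1/(2*sqrt(6) + 19)))**2 = (-46 - 68/(-30 + 1/(19 + 2*sqrt(6))))**2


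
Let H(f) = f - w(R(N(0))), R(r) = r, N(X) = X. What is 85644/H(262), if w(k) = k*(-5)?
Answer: 42822/131 ≈ 326.89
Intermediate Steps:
w(k) = -5*k
H(f) = f (H(f) = f - (-5)*0 = f - 1*0 = f + 0 = f)
85644/H(262) = 85644/262 = 85644*(1/262) = 42822/131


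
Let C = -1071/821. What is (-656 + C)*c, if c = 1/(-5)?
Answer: 539647/4105 ≈ 131.46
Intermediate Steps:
c = -⅕ ≈ -0.20000
C = -1071/821 (C = -1071*1/821 = -1071/821 ≈ -1.3045)
(-656 + C)*c = (-656 - 1071/821)*(-⅕) = -539647/821*(-⅕) = 539647/4105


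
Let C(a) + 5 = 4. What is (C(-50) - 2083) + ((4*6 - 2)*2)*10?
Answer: -1644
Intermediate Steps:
C(a) = -1 (C(a) = -5 + 4 = -1)
(C(-50) - 2083) + ((4*6 - 2)*2)*10 = (-1 - 2083) + ((4*6 - 2)*2)*10 = -2084 + ((24 - 2)*2)*10 = -2084 + (22*2)*10 = -2084 + 44*10 = -2084 + 440 = -1644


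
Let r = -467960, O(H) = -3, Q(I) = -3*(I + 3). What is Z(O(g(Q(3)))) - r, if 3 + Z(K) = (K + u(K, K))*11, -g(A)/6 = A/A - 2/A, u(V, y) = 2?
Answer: 467946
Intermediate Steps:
Q(I) = -9 - 3*I (Q(I) = -3*(3 + I) = -9 - 3*I)
g(A) = -6 + 12/A (g(A) = -6*(A/A - 2/A) = -6*(1 - 2/A) = -6 + 12/A)
Z(K) = 19 + 11*K (Z(K) = -3 + (K + 2)*11 = -3 + (2 + K)*11 = -3 + (22 + 11*K) = 19 + 11*K)
Z(O(g(Q(3)))) - r = (19 + 11*(-3)) - 1*(-467960) = (19 - 33) + 467960 = -14 + 467960 = 467946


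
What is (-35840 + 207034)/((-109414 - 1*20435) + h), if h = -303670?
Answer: -171194/433519 ≈ -0.39489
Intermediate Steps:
(-35840 + 207034)/((-109414 - 1*20435) + h) = (-35840 + 207034)/((-109414 - 1*20435) - 303670) = 171194/((-109414 - 20435) - 303670) = 171194/(-129849 - 303670) = 171194/(-433519) = 171194*(-1/433519) = -171194/433519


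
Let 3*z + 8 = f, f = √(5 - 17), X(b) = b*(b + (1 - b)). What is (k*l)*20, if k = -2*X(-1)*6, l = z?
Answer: -640 + 160*I*√3 ≈ -640.0 + 277.13*I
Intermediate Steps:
X(b) = b (X(b) = b*1 = b)
f = 2*I*√3 (f = √(-12) = 2*I*√3 ≈ 3.4641*I)
z = -8/3 + 2*I*√3/3 (z = -8/3 + (2*I*√3)/3 = -8/3 + 2*I*√3/3 ≈ -2.6667 + 1.1547*I)
l = -8/3 + 2*I*√3/3 ≈ -2.6667 + 1.1547*I
k = 12 (k = -2*(-1)*6 = 2*6 = 12)
(k*l)*20 = (12*(-8/3 + 2*I*√3/3))*20 = (-32 + 8*I*√3)*20 = -640 + 160*I*√3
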